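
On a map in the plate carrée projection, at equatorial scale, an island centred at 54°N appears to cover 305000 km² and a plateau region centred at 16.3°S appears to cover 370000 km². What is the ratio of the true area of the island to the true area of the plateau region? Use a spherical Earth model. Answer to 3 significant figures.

Plate carrée has h = 1 and k = sec φ, giving areal scale sec φ; true area = (apparent area) · cos φ.
True area of island: 305000 × cos(54°) = 305000 × 0.5878 = 179300 km².
True area of plateau region: 370000 × cos(16.3°) = 370000 × 0.9598 = 355100 km².
Ratio = 179300 / 355100 ≈ 0.505.

0.505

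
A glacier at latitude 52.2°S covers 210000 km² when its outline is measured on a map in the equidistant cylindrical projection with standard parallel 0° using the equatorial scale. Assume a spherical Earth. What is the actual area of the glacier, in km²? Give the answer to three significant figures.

129000 km²

Plate carrée maps x = Rλ, y = Rφ. The meridian scale is h = 1 and the parallel scale is k = 1/cos φ = sec φ.
Areal scale = h·k = 1 × sec φ; at 52.2°, h = 1.000, k = 1.632, so h·k = 1.632.
True area = apparent / (areal scale) = 210000 / 1.632 ≈ 129000 km².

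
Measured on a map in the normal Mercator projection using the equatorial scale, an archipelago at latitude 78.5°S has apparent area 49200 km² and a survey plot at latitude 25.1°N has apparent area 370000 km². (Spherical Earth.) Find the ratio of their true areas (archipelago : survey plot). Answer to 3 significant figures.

0.00645

On Mercator the areal scale is sec²φ, so true area = apparent × cos²φ.
True area of archipelago: 49200 × cos²(78.5°) = 49200 × 0.03975 = 1956 km².
True area of survey plot: 370000 × cos²(25.1°) = 370000 × 0.8201 = 303400 km².
Ratio = 1956 / 303400 ≈ 0.00645.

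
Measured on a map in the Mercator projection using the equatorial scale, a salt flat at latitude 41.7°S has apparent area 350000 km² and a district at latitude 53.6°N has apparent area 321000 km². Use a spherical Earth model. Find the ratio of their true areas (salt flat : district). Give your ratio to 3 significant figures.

1.73

Mercator's areal exaggeration is sec²φ; hence true area = (apparent area) · cos²φ.
True area of salt flat: 350000 × cos²(41.7°) = 350000 × 0.5575 = 195100 km².
True area of district: 321000 × cos²(53.6°) = 321000 × 0.3521 = 113000 km².
Ratio = 195100 / 113000 ≈ 1.73.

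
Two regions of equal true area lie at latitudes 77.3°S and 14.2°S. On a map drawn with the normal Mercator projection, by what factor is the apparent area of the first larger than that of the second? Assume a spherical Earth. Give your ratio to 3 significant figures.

Mercator areal scale is sec²φ.
At 77.3°: sec²(77.3°) = 1/0.2198² = 20.69.
At 14.2°: sec²(14.2°) = 1/0.9694² = 1.064.
Ratio = 20.69/1.064 = cos²(14.2°)/cos²(77.3°) ≈ 19.4.

19.4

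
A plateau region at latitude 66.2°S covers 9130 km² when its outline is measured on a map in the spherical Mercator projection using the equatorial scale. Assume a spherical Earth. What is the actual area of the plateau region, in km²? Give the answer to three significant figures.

1490 km²

The Mercator projection is conformal; its linear scale factor is the same in every direction and equals sec φ = 1/cos φ.
Areal scale = k² = sec²φ = 1/cos²(66.2°) = 1/0.4035² = 6.141.
True area = apparent / (areal scale) = 9130 / 6.141 ≈ 1490 km².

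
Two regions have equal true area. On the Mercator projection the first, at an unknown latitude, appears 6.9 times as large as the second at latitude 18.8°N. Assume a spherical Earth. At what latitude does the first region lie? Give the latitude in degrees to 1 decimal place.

68.9°

On Mercator, (apparent₁)/(apparent₂) = sec²φ₁ / sec²φ₂ when true areas are equal.
cos²φ₂ / cos²φ₁ = 6.9  ⇒  cos φ₁ = cos 18.8° / √6.9 = 0.9466/2.627 = 0.3604.
φ₁ = arccos(0.3604) ≈ 68.9°.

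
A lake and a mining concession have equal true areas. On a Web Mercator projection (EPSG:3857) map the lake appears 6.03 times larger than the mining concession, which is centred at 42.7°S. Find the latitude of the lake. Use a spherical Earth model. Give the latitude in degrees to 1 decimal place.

72.6°

Mercator areal scale is sec²φ, so apparent-area ratio = sec²φ₁ / sec²φ₂ = cos²φ₂ / cos²φ₁.
cos²φ₂ / cos²φ₁ = 6.03  ⇒  cos φ₁ = cos 42.7° / √6.03 = 0.7349/2.456 = 0.2993.
φ₁ = arccos(0.2993) ≈ 72.6°.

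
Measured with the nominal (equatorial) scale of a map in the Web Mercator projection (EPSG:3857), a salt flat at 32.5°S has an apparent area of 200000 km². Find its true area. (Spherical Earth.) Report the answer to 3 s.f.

142000 km²

The Mercator projection is conformal; its linear scale factor is the same in every direction and equals sec φ = 1/cos φ.
Areal scale = k² = sec²φ = 1/cos²(32.5°) = 1/0.8434² = 1.406.
True area = apparent / (areal scale) = 200000 / 1.406 ≈ 142000 km².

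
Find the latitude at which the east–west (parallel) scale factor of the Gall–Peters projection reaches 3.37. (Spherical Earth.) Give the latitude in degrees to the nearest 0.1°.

77.9°

The Gall–Peters projection is cylindrical equal-area with φ₀ = 45°. A cylindrical equal-area projection with standard parallel φ₀ has meridian scale h = cos φ / cos φ₀ and parallel scale k = cos φ₀ / cos φ (so areas are preserved, h·k = 1).
k = cos φ₀ / cos φ = 3.37  ⇒  cos φ = cos 45° / 3.37 = 0.2098.
φ = arccos(0.2098) ≈ 77.9°.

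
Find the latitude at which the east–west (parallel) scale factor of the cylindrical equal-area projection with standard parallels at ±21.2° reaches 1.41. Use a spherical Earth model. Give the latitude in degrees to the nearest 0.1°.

48.6°

For cylindrical equal-area with standard parallel φ₀, h = cos φ / cos φ₀ and k = cos φ₀ / cos φ, so h·k = 1.
k = cos φ₀ / cos φ = 1.41  ⇒  cos φ = cos 21.2° / 1.41 = 0.6612.
φ = arccos(0.6612) ≈ 48.6°.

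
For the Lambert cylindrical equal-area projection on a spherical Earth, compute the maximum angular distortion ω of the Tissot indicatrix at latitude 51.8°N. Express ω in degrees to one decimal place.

The Lambert cylindrical equal-area projection is the cylindrical equal-area projection with its standard parallel at the equator (φ₀ = 0). Cylindrical equal-area (φ₀ = 0°): h = cos φ / cos 0° along meridians, k = cos 0° / cos φ along parallels; h·k = 1.
At 51.8°: h = 0.6184, k = 1.617; principal scales a = 1.617, b = 0.6184.
sin(ω/2) = (a − b)/(a + b) = 0.9986/2.235 = 0.4467, so ω = 2 arcsin(0.4467) ≈ 53.1°.

53.1°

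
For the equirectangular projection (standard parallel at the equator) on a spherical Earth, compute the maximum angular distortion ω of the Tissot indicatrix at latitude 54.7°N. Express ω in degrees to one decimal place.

31.0°

Plate carrée maps x = Rλ, y = Rφ. The meridian scale is h = 1 and the parallel scale is k = 1/cos φ = sec φ.
At 54.7°: h = 1.000, k = 1.731; principal scales a = 1.731, b = 1.000.
sin(ω/2) = (a − b)/(a + b) = 0.7305/2.731 = 0.2675, so ω = 2 arcsin(0.2675) ≈ 31.0°.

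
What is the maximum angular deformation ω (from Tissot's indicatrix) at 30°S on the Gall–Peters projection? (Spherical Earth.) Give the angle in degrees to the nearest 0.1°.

Gall–Peters is a cylindrical equal-area projection with standard parallels at ±45°. A cylindrical equal-area projection with standard parallel φ₀ has meridian scale h = cos φ / cos φ₀ and parallel scale k = cos φ₀ / cos φ (so areas are preserved, h·k = 1).
At 30°: h = 1.225, k = 0.8165; principal scales a = 1.225, b = 0.8165.
sin(ω/2) = (a − b)/(a + b) = 0.4082/2.041 = 0.2000, so ω = 2 arcsin(0.2000) ≈ 23.1°.

23.1°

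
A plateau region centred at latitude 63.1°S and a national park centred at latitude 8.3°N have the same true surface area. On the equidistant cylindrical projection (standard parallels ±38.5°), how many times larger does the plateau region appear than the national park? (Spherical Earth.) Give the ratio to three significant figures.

The equidistant cylindrical projection with φ₀ = 38.5° has h = 1 (meridians true) and k = cos φ₀ / cos φ along parallels.
Areal scale at 63.1°: h·k = 1.000 × 1.730 = 1.730.
Areal scale at 8.3°: h·k = 1.000 × 0.7909 = 0.7909.
Ratio = 1.730/0.7909 ≈ 2.19.

2.19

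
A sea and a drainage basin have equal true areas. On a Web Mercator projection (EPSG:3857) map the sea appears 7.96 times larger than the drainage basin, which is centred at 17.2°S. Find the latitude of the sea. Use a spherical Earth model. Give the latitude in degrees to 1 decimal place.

Mercator areal scale is sec²φ, so apparent-area ratio = sec²φ₁ / sec²φ₂ = cos²φ₂ / cos²φ₁.
cos²φ₂ / cos²φ₁ = 7.96  ⇒  cos φ₁ = cos 17.2° / √7.96 = 0.9553/2.821 = 0.3386.
φ₁ = arccos(0.3386) ≈ 70.2°.

70.2°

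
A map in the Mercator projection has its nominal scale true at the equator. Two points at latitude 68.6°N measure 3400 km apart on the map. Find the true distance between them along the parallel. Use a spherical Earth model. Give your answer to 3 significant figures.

1240 km

The Mercator projection is conformal; its linear scale factor is the same in every direction and equals sec φ = 1/cos φ.
Along the parallel at 68.6°, map distances are exaggerated by k = sec 68.6° = 2.741.
True distance = 3400 / 2.741 = 3400 × cos 68.6° ≈ 1240 km.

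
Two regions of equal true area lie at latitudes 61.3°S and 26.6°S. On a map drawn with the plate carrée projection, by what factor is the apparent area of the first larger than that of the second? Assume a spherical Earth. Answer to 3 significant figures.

1.86

In the plate carrée (x = Rλ, y = Rφ), meridians are true-scale (h = 1) and parallels are stretched by k = sec φ.
Areal scale at 61.3°: h·k = 1.000 × 2.082 = 2.082.
Areal scale at 26.6°: h·k = 1.000 × 1.118 = 1.118.
Ratio = 2.082/1.118 ≈ 1.86.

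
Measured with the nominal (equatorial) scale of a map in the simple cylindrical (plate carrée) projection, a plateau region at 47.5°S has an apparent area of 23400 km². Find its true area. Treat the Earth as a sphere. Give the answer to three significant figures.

15800 km²

For the equirectangular projection with φ₀ = 0 (plate carrée), h = 1 along meridians and k = sec φ along parallels.
Areal scale = h·k = 1 × sec φ; at 47.5°, h = 1.000, k = 1.480, so h·k = 1.480.
True area = apparent / (areal scale) = 23400 / 1.480 ≈ 15800 km².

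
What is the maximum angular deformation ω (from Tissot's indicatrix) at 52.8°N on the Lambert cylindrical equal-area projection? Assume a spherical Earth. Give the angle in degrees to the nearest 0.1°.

The Lambert cylindrical equal-area projection is the cylindrical equal-area projection with its standard parallel at the equator (φ₀ = 0). Cylindrical equal-area (φ₀ = 0°): h = cos φ / cos 0° along meridians, k = cos 0° / cos φ along parallels; h·k = 1.
At 52.8°: h = 0.6046, k = 1.654; principal scales a = 1.654, b = 0.6046.
sin(ω/2) = (a − b)/(a + b) = 1.049/2.259 = 0.4646, so ω = 2 arcsin(0.4646) ≈ 55.4°.

55.4°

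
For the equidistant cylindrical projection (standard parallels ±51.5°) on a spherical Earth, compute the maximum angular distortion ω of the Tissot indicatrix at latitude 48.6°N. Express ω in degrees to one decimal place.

3.5°

In the equirectangular projection with standard parallel φ₀ = 51.5° (x = Rλ cos φ₀, y = Rφ), meridians are true-scale (h = 1) and the parallel scale is k = cos φ₀ / cos φ.
At 48.6°: h = 1.000, k = 0.9413; principal scales a = 1.000, b = 0.9413.
sin(ω/2) = (a − b)/(a + b) = 0.05867/1.941 = 0.03022, so ω = 2 arcsin(0.03022) ≈ 3.5°.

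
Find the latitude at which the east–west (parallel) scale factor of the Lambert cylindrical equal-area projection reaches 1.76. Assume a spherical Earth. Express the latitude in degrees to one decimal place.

The Lambert cylindrical equal-area projection is the cylindrical equal-area projection with its standard parallel at the equator (φ₀ = 0). A cylindrical equal-area projection with standard parallel φ₀ has meridian scale h = cos φ / cos φ₀ and parallel scale k = cos φ₀ / cos φ (so areas are preserved, h·k = 1).
k = cos φ₀ / cos φ = 1.76  ⇒  cos φ = cos 0° / 1.76 = 0.5682.
φ = arccos(0.5682) ≈ 55.4°.

55.4°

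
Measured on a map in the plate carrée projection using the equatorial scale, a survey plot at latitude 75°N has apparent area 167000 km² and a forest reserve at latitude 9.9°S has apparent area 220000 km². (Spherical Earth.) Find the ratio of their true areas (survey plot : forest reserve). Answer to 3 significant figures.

Plate carrée has h = 1 and k = sec φ, giving areal scale sec φ; true area = (apparent area) · cos φ.
True area of survey plot: 167000 × cos(75°) = 167000 × 0.2588 = 43220 km².
True area of forest reserve: 220000 × cos(9.9°) = 220000 × 0.9851 = 216700 km².
Ratio = 43220 / 216700 ≈ 0.199.

0.199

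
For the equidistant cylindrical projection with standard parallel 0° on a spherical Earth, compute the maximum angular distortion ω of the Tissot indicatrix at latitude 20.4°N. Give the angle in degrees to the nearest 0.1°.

For the equirectangular projection with φ₀ = 0 (plate carrée), h = 1 along meridians and k = sec φ along parallels.
At 20.4°: h = 1.000, k = 1.067; principal scales a = 1.067, b = 1.000.
sin(ω/2) = (a − b)/(a + b) = 0.06691/2.067 = 0.03237, so ω = 2 arcsin(0.03237) ≈ 3.7°.

3.7°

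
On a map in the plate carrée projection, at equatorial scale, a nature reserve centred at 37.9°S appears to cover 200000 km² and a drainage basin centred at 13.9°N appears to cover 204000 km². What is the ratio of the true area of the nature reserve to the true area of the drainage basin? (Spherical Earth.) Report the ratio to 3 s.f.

On the plate carrée, areal scale = h·k = 1 × sec φ, so true area = apparent × cos φ.
True area of nature reserve: 200000 × cos(37.9°) = 200000 × 0.7891 = 157800 km².
True area of drainage basin: 204000 × cos(13.9°) = 204000 × 0.9707 = 198000 km².
Ratio = 157800 / 198000 ≈ 0.797.

0.797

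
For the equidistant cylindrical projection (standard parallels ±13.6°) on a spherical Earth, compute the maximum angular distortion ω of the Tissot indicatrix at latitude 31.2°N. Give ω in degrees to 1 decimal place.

7.3°

With standard parallel φ₀ = 13.6°, the equirectangular projection gives x = Rλ cos φ₀, y = Rφ, so h = 1 and k = cos 13.6° / cos φ.
At 31.2°: h = 1.000, k = 1.136; principal scales a = 1.136, b = 1.000.
sin(ω/2) = (a − b)/(a + b) = 0.1363/2.136 = 0.06381, so ω = 2 arcsin(0.06381) ≈ 7.3°.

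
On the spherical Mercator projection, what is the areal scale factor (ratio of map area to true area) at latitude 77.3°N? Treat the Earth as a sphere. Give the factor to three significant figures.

20.7

Mercator is conformal, so the point scale is isotropic: h = k = sec φ = 1/cos φ.
Areal scale = k² = sec²φ = 1/cos²(77.3°) = 1/0.2198² = 20.69.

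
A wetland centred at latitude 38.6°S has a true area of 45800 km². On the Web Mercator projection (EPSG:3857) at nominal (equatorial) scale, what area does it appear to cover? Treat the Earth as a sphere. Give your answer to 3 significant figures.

Mercator is conformal, so the point scale is isotropic: h = k = sec φ = 1/cos φ.
Areal scale = k² = sec²φ = 1/cos²(38.6°) = 1/0.7815² = 1.637.
Apparent area = 45800 × 1.637 ≈ 75000 km².

75000 km²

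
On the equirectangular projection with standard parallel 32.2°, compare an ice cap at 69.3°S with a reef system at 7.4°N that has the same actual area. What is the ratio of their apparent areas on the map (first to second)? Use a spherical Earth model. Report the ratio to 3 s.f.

In the equirectangular projection with standard parallel φ₀ = 32.2° (x = Rλ cos φ₀, y = Rφ), meridians are true-scale (h = 1) and the parallel scale is k = cos φ₀ / cos φ.
Areal scale at 69.3°: h·k = 1.000 × 2.394 = 2.394.
Areal scale at 7.4°: h·k = 1.000 × 0.8533 = 0.8533.
Ratio = 2.394/0.8533 ≈ 2.81.

2.81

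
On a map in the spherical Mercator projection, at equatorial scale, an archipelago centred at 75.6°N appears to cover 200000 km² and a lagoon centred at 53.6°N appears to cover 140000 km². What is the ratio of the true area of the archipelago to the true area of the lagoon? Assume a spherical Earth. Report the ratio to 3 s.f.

Mercator's areal exaggeration is sec²φ; hence true area = (apparent area) · cos²φ.
True area of archipelago: 200000 × cos²(75.6°) = 200000 × 0.06185 = 12370 km².
True area of lagoon: 140000 × cos²(53.6°) = 140000 × 0.3521 = 49300 km².
Ratio = 12370 / 49300 ≈ 0.251.

0.251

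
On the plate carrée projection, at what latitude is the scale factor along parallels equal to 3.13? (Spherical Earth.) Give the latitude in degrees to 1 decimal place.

Plate carrée: h = 1, k = sec φ along parallels.
sec φ = 3.13  ⇒  cos φ = 0.3195  ⇒  φ ≈ 71.4°.

71.4°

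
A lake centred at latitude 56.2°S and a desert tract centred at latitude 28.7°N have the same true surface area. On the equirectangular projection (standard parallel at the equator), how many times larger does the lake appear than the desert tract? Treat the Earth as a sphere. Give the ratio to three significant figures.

1.58

For the equirectangular projection with φ₀ = 0 (plate carrée), h = 1 along meridians and k = sec φ along parallels.
Areal scale at 56.2°: h·k = 1.000 × 1.798 = 1.798.
Areal scale at 28.7°: h·k = 1.000 × 1.140 = 1.140.
Ratio = 1.798/1.140 ≈ 1.58.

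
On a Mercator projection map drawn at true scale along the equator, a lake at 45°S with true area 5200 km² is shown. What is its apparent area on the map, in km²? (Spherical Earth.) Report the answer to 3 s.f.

Mercator is conformal, so the point scale is isotropic: h = k = sec φ = 1/cos φ.
Areal scale = k² = sec²φ = 1/cos²(45°) = 1/0.7071² = 2.000.
Apparent area = 5200 × 2.000 ≈ 10400 km².

10400 km²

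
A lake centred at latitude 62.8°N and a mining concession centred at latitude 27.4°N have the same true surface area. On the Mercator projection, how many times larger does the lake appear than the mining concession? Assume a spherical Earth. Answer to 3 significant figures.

Mercator is conformal with k = sec φ, so areal scale = k² = sec²φ.
At 62.8°: sec²(62.8°) = 1/0.4571² = 4.786.
At 27.4°: sec²(27.4°) = 1/0.8878² = 1.269.
Ratio = 4.786/1.269 = cos²(27.4°)/cos²(62.8°) ≈ 3.77.

3.77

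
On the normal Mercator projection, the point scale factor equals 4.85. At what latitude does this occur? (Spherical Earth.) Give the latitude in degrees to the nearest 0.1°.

Mercator scale is k = sec φ = 1/cos φ.
1/cos φ = 4.85  ⇒  cos φ = 0.2062  ⇒  φ = arccos(0.2062) ≈ 78.1°.

78.1°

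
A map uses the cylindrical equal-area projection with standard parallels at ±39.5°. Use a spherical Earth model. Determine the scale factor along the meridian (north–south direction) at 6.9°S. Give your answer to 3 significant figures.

For cylindrical equal-area with standard parallel φ₀, h = cos φ / cos φ₀ and k = cos φ₀ / cos φ, so h·k = 1.
h = cos 6.9° / cos 39.5° = 0.9928/0.7716 = 1.287.

1.29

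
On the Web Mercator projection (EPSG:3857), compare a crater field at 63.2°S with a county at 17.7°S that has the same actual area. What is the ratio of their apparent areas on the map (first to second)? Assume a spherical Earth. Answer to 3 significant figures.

4.46

Mercator areal scale is sec²φ.
At 63.2°: sec²(63.2°) = 1/0.4509² = 4.919.
At 17.7°: sec²(17.7°) = 1/0.9527² = 1.102.
Ratio = 4.919/1.102 = cos²(17.7°)/cos²(63.2°) ≈ 4.46.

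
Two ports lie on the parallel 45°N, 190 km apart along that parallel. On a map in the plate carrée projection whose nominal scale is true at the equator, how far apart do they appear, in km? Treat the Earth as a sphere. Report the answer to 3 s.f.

Plate carrée maps x = Rλ, y = Rφ. The meridian scale is h = 1 and the parallel scale is k = 1/cos φ = sec φ.
Along the parallel, k = sec 45° = 1/0.7071 = 1.414.
Map distance = 190 × 1.414 ≈ 269 km.

269 km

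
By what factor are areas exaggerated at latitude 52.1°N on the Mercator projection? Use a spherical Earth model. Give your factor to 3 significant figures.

2.65

For Mercator, h = k = sec φ (a conformal cylindrical projection has a single point scale, 1/cos φ).
Areal scale = k² = sec²φ = 1/cos²(52.1°) = 1/0.6143² = 2.650.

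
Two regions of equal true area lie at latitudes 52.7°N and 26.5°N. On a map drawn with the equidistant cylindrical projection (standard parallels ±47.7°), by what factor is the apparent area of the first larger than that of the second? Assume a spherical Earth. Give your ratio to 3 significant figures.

With standard parallel φ₀ = 47.7°, the equirectangular projection gives x = Rλ cos φ₀, y = Rφ, so h = 1 and k = cos 47.7° / cos φ.
Areal scale at 52.7°: h·k = 1.000 × 1.111 = 1.111.
Areal scale at 26.5°: h·k = 1.000 × 0.7520 = 0.7520.
Ratio = 1.111/0.7520 ≈ 1.48.

1.48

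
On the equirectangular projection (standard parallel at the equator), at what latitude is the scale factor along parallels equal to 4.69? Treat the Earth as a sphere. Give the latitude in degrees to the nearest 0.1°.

77.7°

Plate carrée: h = 1, k = sec φ along parallels.
sec φ = 4.69  ⇒  cos φ = 0.2132  ⇒  φ ≈ 77.7°.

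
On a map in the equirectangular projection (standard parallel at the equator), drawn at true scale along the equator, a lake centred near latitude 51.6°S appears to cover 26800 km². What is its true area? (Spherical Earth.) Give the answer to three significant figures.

In the plate carrée (x = Rλ, y = Rφ), meridians are true-scale (h = 1) and parallels are stretched by k = sec φ.
Areal scale = h·k = 1 × sec φ; at 51.6°, h = 1.000, k = 1.610, so h·k = 1.610.
True area = apparent / (areal scale) = 26800 / 1.610 ≈ 16600 km².

16600 km²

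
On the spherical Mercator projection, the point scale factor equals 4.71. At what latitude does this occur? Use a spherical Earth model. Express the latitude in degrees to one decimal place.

Mercator scale is k = sec φ = 1/cos φ.
1/cos φ = 4.71  ⇒  cos φ = 0.2123  ⇒  φ = arccos(0.2123) ≈ 77.7°.

77.7°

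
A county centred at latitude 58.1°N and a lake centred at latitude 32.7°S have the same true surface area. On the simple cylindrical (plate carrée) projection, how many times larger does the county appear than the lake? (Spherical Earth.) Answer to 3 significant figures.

Plate carrée maps x = Rλ, y = Rφ. The meridian scale is h = 1 and the parallel scale is k = 1/cos φ = sec φ.
Areal scale at 58.1°: h·k = 1.000 × 1.892 = 1.892.
Areal scale at 32.7°: h·k = 1.000 × 1.188 = 1.188.
Ratio = 1.892/1.188 ≈ 1.59.

1.59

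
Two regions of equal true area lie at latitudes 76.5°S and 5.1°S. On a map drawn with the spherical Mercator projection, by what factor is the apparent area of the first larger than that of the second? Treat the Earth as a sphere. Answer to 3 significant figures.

18.2

On Mercator, area is exaggerated by sec²φ = 1/cos²φ.
At 76.5°: sec²(76.5°) = 1/0.2334² = 18.35.
At 5.1°: sec²(5.1°) = 1/0.9960² = 1.008.
Ratio = 18.35/1.008 = cos²(5.1°)/cos²(76.5°) ≈ 18.2.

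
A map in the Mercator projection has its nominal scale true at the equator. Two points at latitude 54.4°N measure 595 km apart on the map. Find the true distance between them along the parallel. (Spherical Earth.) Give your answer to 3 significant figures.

346 km

For Mercator, h = k = sec φ (a conformal cylindrical projection has a single point scale, 1/cos φ).
Along the parallel at 54.4°, map distances are exaggerated by k = sec 54.4° = 1.718.
True distance = 595 / 1.718 = 595 × cos 54.4° ≈ 346 km.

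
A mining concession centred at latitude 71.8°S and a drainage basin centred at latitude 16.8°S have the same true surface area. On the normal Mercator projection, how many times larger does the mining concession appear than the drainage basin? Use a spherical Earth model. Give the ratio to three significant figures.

On Mercator, area is exaggerated by sec²φ = 1/cos²φ.
At 71.8°: sec²(71.8°) = 1/0.3123² = 10.25.
At 16.8°: sec²(16.8°) = 1/0.9573² = 1.091.
Ratio = 10.25/1.091 = cos²(16.8°)/cos²(71.8°) ≈ 9.39.

9.39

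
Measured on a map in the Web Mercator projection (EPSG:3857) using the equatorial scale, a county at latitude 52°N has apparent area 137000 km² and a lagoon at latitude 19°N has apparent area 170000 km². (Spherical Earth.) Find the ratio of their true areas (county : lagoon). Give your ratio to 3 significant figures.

Mercator's areal exaggeration is sec²φ; hence true area = (apparent area) · cos²φ.
True area of county: 137000 × cos²(52°) = 137000 × 0.3790 = 51930 km².
True area of lagoon: 170000 × cos²(19°) = 170000 × 0.8940 = 152000 km².
Ratio = 51930 / 152000 ≈ 0.342.

0.342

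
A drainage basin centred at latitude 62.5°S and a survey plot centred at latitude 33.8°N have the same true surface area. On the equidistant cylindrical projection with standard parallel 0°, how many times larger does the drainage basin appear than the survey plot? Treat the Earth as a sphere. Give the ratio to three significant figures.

For the equirectangular projection with φ₀ = 0 (plate carrée), h = 1 along meridians and k = sec φ along parallels.
Areal scale at 62.5°: h·k = 1.000 × 2.166 = 2.166.
Areal scale at 33.8°: h·k = 1.000 × 1.203 = 1.203.
Ratio = 2.166/1.203 ≈ 1.80.

1.80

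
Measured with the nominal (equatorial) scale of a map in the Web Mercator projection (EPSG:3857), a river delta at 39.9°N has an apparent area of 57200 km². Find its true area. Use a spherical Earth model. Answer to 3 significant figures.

33700 km²

The Mercator projection is conformal; its linear scale factor is the same in every direction and equals sec φ = 1/cos φ.
Areal scale = k² = sec²φ = 1/cos²(39.9°) = 1/0.7672² = 1.699.
True area = apparent / (areal scale) = 57200 / 1.699 ≈ 33700 km².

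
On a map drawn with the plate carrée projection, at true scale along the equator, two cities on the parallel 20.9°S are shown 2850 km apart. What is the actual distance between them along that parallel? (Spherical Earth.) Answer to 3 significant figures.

2660 km

For the equirectangular projection with φ₀ = 0 (plate carrée), h = 1 along meridians and k = sec φ along parallels.
Along the parallel at 20.9°, map distances are exaggerated by k = sec 20.9° = 1.070.
True distance = 2850 / 1.070 = 2850 × cos 20.9° ≈ 2660 km.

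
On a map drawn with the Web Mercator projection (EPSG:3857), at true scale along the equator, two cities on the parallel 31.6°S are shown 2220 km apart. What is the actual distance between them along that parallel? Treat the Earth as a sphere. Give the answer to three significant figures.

For Mercator, h = k = sec φ (a conformal cylindrical projection has a single point scale, 1/cos φ).
Along the parallel at 31.6°, map distances are exaggerated by k = sec 31.6° = 1.174.
True distance = 2220 / 1.174 = 2220 × cos 31.6° ≈ 1890 km.

1890 km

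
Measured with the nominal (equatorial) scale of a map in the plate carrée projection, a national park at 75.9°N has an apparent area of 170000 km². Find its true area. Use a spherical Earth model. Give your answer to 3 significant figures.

For the equirectangular projection with φ₀ = 0 (plate carrée), h = 1 along meridians and k = sec φ along parallels.
Areal scale = h·k = 1 × sec φ; at 75.9°, h = 1.000, k = 4.105, so h·k = 4.105.
True area = apparent / (areal scale) = 170000 / 4.105 ≈ 41400 km².

41400 km²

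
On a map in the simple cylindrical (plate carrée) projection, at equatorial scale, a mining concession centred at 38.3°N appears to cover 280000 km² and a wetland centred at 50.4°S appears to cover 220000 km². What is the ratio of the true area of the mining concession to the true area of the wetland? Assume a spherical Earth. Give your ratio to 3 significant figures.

On the plate carrée, areal scale = h·k = 1 × sec φ, so true area = apparent × cos φ.
True area of mining concession: 280000 × cos(38.3°) = 280000 × 0.7848 = 219700 km².
True area of wetland: 220000 × cos(50.4°) = 220000 × 0.6374 = 140200 km².
Ratio = 219700 / 140200 ≈ 1.57.

1.57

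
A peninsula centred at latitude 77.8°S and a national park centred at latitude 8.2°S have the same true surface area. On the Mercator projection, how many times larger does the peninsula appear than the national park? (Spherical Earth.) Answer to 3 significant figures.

21.9

Mercator areal scale is sec²φ.
At 77.8°: sec²(77.8°) = 1/0.2113² = 22.39.
At 8.2°: sec²(8.2°) = 1/0.9898² = 1.021.
Ratio = 22.39/1.021 = cos²(8.2°)/cos²(77.8°) ≈ 21.9.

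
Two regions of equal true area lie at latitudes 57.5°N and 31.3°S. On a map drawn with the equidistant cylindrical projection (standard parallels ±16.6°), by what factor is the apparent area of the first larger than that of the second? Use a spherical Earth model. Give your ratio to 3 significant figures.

In the equirectangular projection with standard parallel φ₀ = 16.6° (x = Rλ cos φ₀, y = Rφ), meridians are true-scale (h = 1) and the parallel scale is k = cos φ₀ / cos φ.
Areal scale at 57.5°: h·k = 1.000 × 1.784 = 1.784.
Areal scale at 31.3°: h·k = 1.000 × 1.122 = 1.122.
Ratio = 1.784/1.122 ≈ 1.59.

1.59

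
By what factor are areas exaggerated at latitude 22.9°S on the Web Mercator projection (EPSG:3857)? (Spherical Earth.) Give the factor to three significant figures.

1.18

For Mercator, h = k = sec φ (a conformal cylindrical projection has a single point scale, 1/cos φ).
Areal scale = k² = sec²φ = 1/cos²(22.9°) = 1/0.9212² = 1.178.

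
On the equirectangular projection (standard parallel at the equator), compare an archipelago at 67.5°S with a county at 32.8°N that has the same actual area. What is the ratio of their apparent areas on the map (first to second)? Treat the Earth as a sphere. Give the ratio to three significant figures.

For the equirectangular projection with φ₀ = 0 (plate carrée), h = 1 along meridians and k = sec φ along parallels.
Areal scale at 67.5°: h·k = 1.000 × 2.613 = 2.613.
Areal scale at 32.8°: h·k = 1.000 × 1.190 = 1.190.
Ratio = 2.613/1.190 ≈ 2.20.

2.20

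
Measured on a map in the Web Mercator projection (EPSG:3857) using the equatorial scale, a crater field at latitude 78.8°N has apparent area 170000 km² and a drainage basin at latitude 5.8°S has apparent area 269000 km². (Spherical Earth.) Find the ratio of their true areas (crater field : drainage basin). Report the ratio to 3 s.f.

On Mercator the areal scale is sec²φ, so true area = apparent × cos²φ.
True area of crater field: 170000 × cos²(78.8°) = 170000 × 0.03773 = 6414 km².
True area of drainage basin: 269000 × cos²(5.8°) = 269000 × 0.9898 = 266300 km².
Ratio = 6414 / 266300 ≈ 0.0241.

0.0241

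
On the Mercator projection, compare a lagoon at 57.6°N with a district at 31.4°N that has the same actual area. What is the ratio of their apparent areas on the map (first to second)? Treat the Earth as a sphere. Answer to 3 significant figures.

Mercator areal scale is sec²φ.
At 57.6°: sec²(57.6°) = 1/0.5358² = 3.483.
At 31.4°: sec²(31.4°) = 1/0.8536² = 1.373.
Ratio = 3.483/1.373 = cos²(31.4°)/cos²(57.6°) ≈ 2.54.

2.54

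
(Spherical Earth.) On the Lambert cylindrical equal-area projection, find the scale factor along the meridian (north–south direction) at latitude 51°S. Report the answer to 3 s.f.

The Lambert cylindrical equal-area projection is the cylindrical equal-area projection with its standard parallel at the equator (φ₀ = 0). A cylindrical equal-area projection with standard parallel φ₀ has meridian scale h = cos φ / cos φ₀ and parallel scale k = cos φ₀ / cos φ (so areas are preserved, h·k = 1).
h = cos 51° / cos 0° = 0.6293/1.000 = 0.6293.

0.629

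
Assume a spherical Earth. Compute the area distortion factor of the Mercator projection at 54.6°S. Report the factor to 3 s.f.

2.98

The Mercator projection is conformal; its linear scale factor is the same in every direction and equals sec φ = 1/cos φ.
Areal scale = k² = sec²φ = 1/cos²(54.6°) = 1/0.5793² = 2.980.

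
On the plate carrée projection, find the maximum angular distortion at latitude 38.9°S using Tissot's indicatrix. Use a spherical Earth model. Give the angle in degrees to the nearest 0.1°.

14.3°

In the plate carrée (x = Rλ, y = Rφ), meridians are true-scale (h = 1) and parallels are stretched by k = sec φ.
At 38.9°: h = 1.000, k = 1.285; principal scales a = 1.285, b = 1.000.
sin(ω/2) = (a − b)/(a + b) = 0.2849/2.285 = 0.1247, so ω = 2 arcsin(0.1247) ≈ 14.3°.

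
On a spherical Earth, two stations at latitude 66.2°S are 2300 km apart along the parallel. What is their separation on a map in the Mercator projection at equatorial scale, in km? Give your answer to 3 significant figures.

For Mercator, h = k = sec φ (a conformal cylindrical projection has a single point scale, 1/cos φ).
Along the parallel, k = sec 66.2° = 1/0.4035 = 2.478.
Map distance = 2300 × 2.478 ≈ 5700 km.

5700 km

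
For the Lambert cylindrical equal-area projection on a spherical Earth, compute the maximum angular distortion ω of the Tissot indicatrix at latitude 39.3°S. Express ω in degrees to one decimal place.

The Lambert cylindrical equal-area projection is the cylindrical equal-area projection with its standard parallel at the equator (φ₀ = 0). Cylindrical equal-area (φ₀ = 0°): h = cos φ / cos 0° along meridians, k = cos 0° / cos φ along parallels; h·k = 1.
At 39.3°: h = 0.7738, k = 1.292; principal scales a = 1.292, b = 0.7738.
sin(ω/2) = (a − b)/(a + b) = 0.5184/2.066 = 0.2509, so ω = 2 arcsin(0.2509) ≈ 29.1°.

29.1°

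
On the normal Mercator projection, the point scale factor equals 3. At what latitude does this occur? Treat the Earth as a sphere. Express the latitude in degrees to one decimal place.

70.5°

Mercator scale is k = sec φ = 1/cos φ.
1/cos φ = 3  ⇒  cos φ = 0.3333  ⇒  φ = arccos(0.3333) ≈ 70.5°.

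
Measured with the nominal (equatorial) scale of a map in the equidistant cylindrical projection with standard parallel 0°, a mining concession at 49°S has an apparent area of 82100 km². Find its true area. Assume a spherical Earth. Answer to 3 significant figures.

For the equirectangular projection with φ₀ = 0 (plate carrée), h = 1 along meridians and k = sec φ along parallels.
Areal scale = h·k = 1 × sec φ; at 49°, h = 1.000, k = 1.524, so h·k = 1.524.
True area = apparent / (areal scale) = 82100 / 1.524 ≈ 53900 km².

53900 km²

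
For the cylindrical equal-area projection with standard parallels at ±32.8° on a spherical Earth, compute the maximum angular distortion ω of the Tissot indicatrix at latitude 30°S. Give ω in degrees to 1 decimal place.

3.4°

Cylindrical equal-area (φ₀ = 32.8°): h = cos φ / cos 32.8° along meridians, k = cos 32.8° / cos φ along parallels; h·k = 1.
At 30°: h = 1.030, k = 0.9706; principal scales a = 1.030, b = 0.9706.
sin(ω/2) = (a − b)/(a + b) = 0.05968/2.001 = 0.02983, so ω = 2 arcsin(0.02983) ≈ 3.4°.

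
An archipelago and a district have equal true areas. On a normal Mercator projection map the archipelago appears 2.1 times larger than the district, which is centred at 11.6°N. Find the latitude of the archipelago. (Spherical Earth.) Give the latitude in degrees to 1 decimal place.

Mercator areal scale is sec²φ, so apparent-area ratio = sec²φ₁ / sec²φ₂ = cos²φ₂ / cos²φ₁.
cos²φ₂ / cos²φ₁ = 2.1  ⇒  cos φ₁ = cos 11.6° / √2.1 = 0.9796/1.449 = 0.6760.
φ₁ = arccos(0.6760) ≈ 47.5°.

47.5°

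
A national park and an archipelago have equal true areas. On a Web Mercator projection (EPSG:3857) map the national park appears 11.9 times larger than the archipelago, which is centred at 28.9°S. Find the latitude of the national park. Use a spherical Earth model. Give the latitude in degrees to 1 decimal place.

75.3°

On Mercator, (apparent₁)/(apparent₂) = sec²φ₁ / sec²φ₂ when true areas are equal.
cos²φ₂ / cos²φ₁ = 11.9  ⇒  cos φ₁ = cos 28.9° / √11.9 = 0.8755/3.450 = 0.2538.
φ₁ = arccos(0.2538) ≈ 75.3°.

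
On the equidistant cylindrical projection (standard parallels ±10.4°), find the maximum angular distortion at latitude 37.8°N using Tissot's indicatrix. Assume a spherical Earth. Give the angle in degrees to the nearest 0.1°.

12.5°

With standard parallel φ₀ = 10.4°, the equirectangular projection gives x = Rλ cos φ₀, y = Rφ, so h = 1 and k = cos 10.4° / cos φ.
At 37.8°: h = 1.000, k = 1.245; principal scales a = 1.245, b = 1.000.
sin(ω/2) = (a − b)/(a + b) = 0.2448/2.245 = 0.1090, so ω = 2 arcsin(0.1090) ≈ 12.5°.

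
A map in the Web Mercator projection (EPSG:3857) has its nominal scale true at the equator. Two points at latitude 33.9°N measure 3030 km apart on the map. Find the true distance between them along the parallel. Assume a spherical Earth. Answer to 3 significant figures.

2510 km

For Mercator, h = k = sec φ (a conformal cylindrical projection has a single point scale, 1/cos φ).
Along the parallel at 33.9°, map distances are exaggerated by k = sec 33.9° = 1.205.
True distance = 3030 / 1.205 = 3030 × cos 33.9° ≈ 2510 km.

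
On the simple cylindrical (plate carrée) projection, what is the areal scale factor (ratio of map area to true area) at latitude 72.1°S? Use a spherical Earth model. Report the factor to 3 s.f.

3.25

For the equirectangular projection with φ₀ = 0 (plate carrée), h = 1 along meridians and k = sec φ along parallels.
Areal scale = h·k = 1 × sec φ; at 72.1°, h = 1.000, k = 3.254, so h·k = 3.254.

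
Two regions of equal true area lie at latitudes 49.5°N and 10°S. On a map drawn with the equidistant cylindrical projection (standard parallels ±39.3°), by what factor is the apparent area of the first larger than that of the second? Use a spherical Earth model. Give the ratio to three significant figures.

1.52

With standard parallel φ₀ = 39.3°, the equirectangular projection gives x = Rλ cos φ₀, y = Rφ, so h = 1 and k = cos 39.3° / cos φ.
Areal scale at 49.5°: h·k = 1.000 × 1.192 = 1.192.
Areal scale at 10°: h·k = 1.000 × 0.7858 = 0.7858.
Ratio = 1.192/0.7858 ≈ 1.52.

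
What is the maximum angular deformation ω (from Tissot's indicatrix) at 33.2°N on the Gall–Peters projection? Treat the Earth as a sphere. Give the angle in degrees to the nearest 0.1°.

The Gall–Peters projection is cylindrical equal-area with φ₀ = 45°. A cylindrical equal-area projection with standard parallel φ₀ has meridian scale h = cos φ / cos φ₀ and parallel scale k = cos φ₀ / cos φ (so areas are preserved, h·k = 1).
At 33.2°: h = 1.183, k = 0.8450; principal scales a = 1.183, b = 0.8450.
sin(ω/2) = (a − b)/(a + b) = 0.3383/2.028 = 0.1668, so ω = 2 arcsin(0.1668) ≈ 19.2°.

19.2°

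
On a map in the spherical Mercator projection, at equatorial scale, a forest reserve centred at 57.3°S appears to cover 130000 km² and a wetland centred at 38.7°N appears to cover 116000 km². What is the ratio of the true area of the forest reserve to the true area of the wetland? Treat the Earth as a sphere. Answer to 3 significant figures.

Since Mercator area scale is 1/cos²φ, the true area equals the apparent area multiplied by cos²φ.
True area of forest reserve: 130000 × cos²(57.3°) = 130000 × 0.2919 = 37940 km².
True area of wetland: 116000 × cos²(38.7°) = 116000 × 0.6091 = 70650 km².
Ratio = 37940 / 70650 ≈ 0.537.

0.537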